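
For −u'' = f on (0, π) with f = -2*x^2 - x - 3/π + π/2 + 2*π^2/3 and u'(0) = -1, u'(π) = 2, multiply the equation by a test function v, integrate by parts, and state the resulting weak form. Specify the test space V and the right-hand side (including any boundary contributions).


V = H^1(0, π) (v unrestricted at boundary; u is determined up to an additive constant); weak form: ∫_0^π u'v' dx = ∫_0^π (-2*x^2 - x - 3/π + π/2 + 2*π^2/3) v dx + 2·v(π) + v(0) for all v ∈ V.

Multiply both sides by a test function v and integrate from 0 to π:
  ∫_0^π −u''(x) v(x) dx = ∫_0^π f(x) v(x) dx.
Integrate the LHS by parts once:
  ∫_0^π −u'' v dx = −[u'(x) v(x)]_0^π + ∫_0^π u'(x) v'(x) dx.
Thus ∫_0^π u'(x) v'(x) dx = ∫_0^π f(x) v(x) dx + [u'(x) v(x)]_0^π.
Choose V so that boundary terms are either known or forced to vanish.
u has inhomogeneous Neumann u'(0) = -1, u'(π) = 2. [u' v]_0^π = (2)·v(π) − (-1)·v(0) = 2·v(π) + v(0). Take V = H^1(0, π); boundary term becomes part of RHS.
Weak formulation: find u (satisfying any essential BC) such that ∫_0^π u'(x) v'(x) dx = ∫_0^π f v dx + 2·v(π) + v(0) for all v ∈ V (Neumann data are natural BCs: they enter the RHS as boundary terms).
Substituting f(x) = -2*x^2 - x - 3/π + π/2 + 2*π^2/3, the right-hand side is ∫_0^π (-2*x^2 - x - 3/π + π/2 + 2*π^2/3) v dx + 2·v(π) + v(0).
Compatibility check (pure Neumann): taking v ≡ 1 ∈ V gives 0 = ∫_0^π f dx + (2) − (-1), i.e. ∫_0^π f dx must equal u'(0) − u'(π) = -3. Indeed ∫_0^π (-2*x^2 - x - 3/π + π/2 + 2*π^2/3) dx = -3, so the data are compatible. The solution is then unique only up to an additive constant (fix it e.g. by requiring ∫_0^π u dx = 0).


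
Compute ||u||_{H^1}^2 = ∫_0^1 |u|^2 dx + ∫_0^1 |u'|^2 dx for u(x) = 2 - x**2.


||u||_{H^1}^2 = 21/5

The H^1 norm (squared) on an interval (0, L) is
  ||u||_{H^1}^2 = ∫_0^L u(x)^2 dx + ∫_0^L u'(x)^2 dx.
Compute u'(x) = -2*x.
Then u(x)^2 = x**4 - 4*x**2 + 4 and u'(x)^2 = 4*x**2.
Integrate each monomial from 0 to 1 using ∫_0^1 c·x^n dx = c·1^(n+1)/(n+1):
  ∫_0^1 u(x)^2 dx = ∫_0^1 (x^4 - 4*x^2 + 4) dx. Term by term:
    ∫_0^1 x^4 dx = 1/5;  ∫_0^1 -4*x^2 dx = -4/3;  ∫_0^1 4 dx = 4.
  Sum: 1/5 − 4/3 + 4 = 43/15.
  ∫_0^1 u'(x)^2 dx = ∫_0^1 (4*x^2) dx. Term by term:
    ∫_0^1 4*x^2 dx = 4/3.
Adding: ||u||_{H^1}^2 = 43/15 + 4/3 = 21/5.


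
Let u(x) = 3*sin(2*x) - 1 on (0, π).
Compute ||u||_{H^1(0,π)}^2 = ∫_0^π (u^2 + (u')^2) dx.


||u||_{H^1(0,π)}^2 = 47*π/2

u'(x) = 6*cos(2*x).
Expand u² and (u')² and integrate term by term on (0, π), using: for integers n ≥ 1, ∫_0^π sin²(nx) dx = ∫_0^π cos²(nx) dx = π/2; for n ≠ n', ∫_0^π sin(nx)sin(n'x) dx = ∫_0^π cos(nx)cos(n'x) dx = 0; and by product-to-sum, ∫_0^π sin(nx)cos(n'x) dx = ½∫_0^π [sin((n+n')x) + sin((n−n')x)] dx, which is 0 when n+n' is even and 2n/(n²−n'²) when n+n' is odd (it need not vanish on (0, π)). For the constant mode: ∫_0^π 1 dx = π, ∫_0^π cos(nx) dx = 0, ∫_0^π sin(nx) dx = (1−(−1)^n)/n.
  u² squared terms: (-1)²·∫1 dx = 1·π = π;  (3)²·∫sin(2x)² dx = 9·π/2 = 9*π/2.
  u² cross terms: 2·(-1)·(3)·∫1·sin(2x) dx = -6·(0) = 0.
  So ∫_0^π u² dx = π + 9*π/2 + 0 = 11*π/2.
  (u')² squared terms: (6)²·∫cos(2x)² dx = 36·π/2 = 18*π.
  So ∫_0^π (u')² dx = 18*π.
||u||_{H^1}^2 = (11*π/2) + (18*π) = 47*π/2.


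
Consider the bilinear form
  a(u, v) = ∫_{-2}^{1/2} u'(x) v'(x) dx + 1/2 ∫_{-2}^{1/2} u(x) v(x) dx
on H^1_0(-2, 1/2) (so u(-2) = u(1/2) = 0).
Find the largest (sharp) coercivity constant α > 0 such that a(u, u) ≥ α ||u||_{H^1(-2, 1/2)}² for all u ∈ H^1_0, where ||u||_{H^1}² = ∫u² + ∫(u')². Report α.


α = (25 + 8*π^2)/(2*(25 + 4*π^2))

Coercivity of a(·,·) on H^1_0(-2, 1/2) means a(u, u) ≥ α ||u||_{H^1}² for every u ∈ H^1_0.
The interval has length L = 5/2, and Poincaré/coercivity depend only on L. Here a(u, u) = ∫(u')² + (1/2)·∫u².
Here 0 < c = 1/2 < 1. The condition a(u,u) ≥ α||u||_{H^1}² reads (1−α)∫(u')² ≥ (α−c)∫u². Any admissible α is ≤ 1 (rapidly oscillating u have ∫u²/∫(u')² → 0), and α = 1 would force 0 ≥ (1−c)∫u², impossible since c < 1; so 1−α > 0. By the sharp Poincaré inequality on H^1_0 of an interval of length L, ∫(u')² ≥ (π/L)²∫u² with equality for the first sine mode sin(π(x−x₀)/L) (x₀ the left endpoint), so the inequality holds for all u iff (1−α)(π/L)² ≥ α − c, i.e. α ≤ ((π/L)² + c)/((π/L)² + 1) = (1 + c(L/π)²)/(1 + (L/π)²). With (π/L)² = 4*π^2/25 and c = 1/2, the largest admissible constant is α = ((π/L)² + c)/((π/L)² + 1).
Simplifying, α = (25 + 8*π^2)/(2*(25 + 4*π^2)).


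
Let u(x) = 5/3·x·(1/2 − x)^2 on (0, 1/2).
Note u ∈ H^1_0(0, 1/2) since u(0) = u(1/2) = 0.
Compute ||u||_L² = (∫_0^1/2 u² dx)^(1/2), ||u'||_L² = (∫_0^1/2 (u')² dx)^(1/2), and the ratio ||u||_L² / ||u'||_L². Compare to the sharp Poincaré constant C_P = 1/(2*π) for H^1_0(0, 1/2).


||u||_L² / ||u'||_L² = sqrt(14)/28 < C_P = 1/(2*π).

u(x) = 5/3·x·(1/2 − x)^2, so u'(x) = 5*x^2 - 10*x/3 + 5/12.
u(x) = 5/3·x·(1/2 − x)^2 vanishes at x = 0 and x = 1/2, so u ∈ H^1_0(0, 1/2). Differentiate via the product rule and integrate the resulting polynomials term by term.
  ∫_0^1/2 u² dx = ∫_0^1/2 (25*x^6/9 - 50*x^5/9 + 25*x^4/6 - 25*x^3/18 + 25*x^2/144) dx. Term by term:
    ∫_0^1/2 25*x^6/9 dx = 25/8064;  ∫_0^1/2 -50*x^5/9 dx = -25/1728;  ∫_0^1/2 25*x^4/6 dx = 5/192;
    ∫_0^1/2 -25*x^3/18 dx = -25/1152;  ∫_0^1/2 25*x^2/144 dx = 25/3456.
  Sum: 25/8064 − 25/1728 + 5/192 − 25/1152 + 25/3456 = 5/24192.
  ∫_0^1/2 (u')² dx = ∫_0^1/2 (25*x^4 - 100*x^3/3 + 275*x^2/18 - 25*x/9 + 25/144) dx. Term by term:
    ∫_0^1/2 25*x^4 dx = 5/32;  ∫_0^1/2 -100*x^3/3 dx = -25/48;  ∫_0^1/2 275*x^2/18 dx = 275/432;
    ∫_0^1/2 -25*x/9 dx = -25/72;  ∫_0^1/2 25/144 dx = 25/288.
  Sum: 5/32 − 25/48 + 275/432 − 25/72 + 25/288 = 5/432.
∫_0^1/2 u² dx = 5/24192, so ||u||_L² = sqrt(210)/1008.
∫_0^1/2 (u')² dx = 5/432, so ||u'||_L² = sqrt(15)/36.
Ratio ||u||_L² / ||u'||_L² = sqrt(14)/28.
Sharp Poincaré constant on H^1_0(0, 1/2) is C_P = L/π = 1/(2*π), achieved by sin(2*π·x).
A polynomial bump cannot attain the sharp Poincaré constant (only the first sine eigenfunction does), so the ratio is strictly less than C_P, consistent with ||u||_L² ≤ C_P ||u'||_L².


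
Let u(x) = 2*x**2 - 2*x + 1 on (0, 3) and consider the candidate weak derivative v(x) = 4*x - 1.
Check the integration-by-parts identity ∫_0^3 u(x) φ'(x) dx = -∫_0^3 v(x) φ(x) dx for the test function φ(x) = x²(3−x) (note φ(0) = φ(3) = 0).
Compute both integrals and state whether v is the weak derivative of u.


LHS = -351/10, RHS = -837/20. No, v is not the weak derivative of u.

u(x) = 2*x**2 - 2*x + 1, classical derivative u'(x) = 4*x - 2.
φ(x) = x²(3−x), so φ'(x) = 3*x*(2 - x).
Note φ(0) = φ(3) = 0, so the boundary term u·φ vanishes.
LHS = ∫_0^3 u(x) φ'(x) dx = ∫_0^3 (-6*x^4 + 18*x^3 - 15*x^2 + 6*x) dx. Term by term:
  ∫_0^3 -6*x^4 dx = -1458/5;  ∫_0^3 18*x^3 dx = 729/2;  ∫_0^3 -15*x^2 dx = -135;
  ∫_0^3 6*x dx = 27.
Sum: -1458/5 + 729/2 − 135 + 27 = -351/10.
So LHS = -351/10.
∫_0^3 v(x) φ(x) dx = ∫_0^3 (-4*x^4 + 13*x^3 - 3*x^2) dx. Term by term:
  ∫_0^3 -4*x^4 dx = -972/5;  ∫_0^3 13*x^3 dx = 1053/4;  ∫_0^3 -3*x^2 dx = -27.
Sum: -972/5 + 1053/4 − 27 = 837/20.
So RHS = -∫_0^3 v(x) φ(x) dx = -837/20.
LHS − RHS = 27/4 ≠ 0, so the identity fails.
(For a valid weak derivative the identity must hold for EVERY test function, in particular this one. The failure shows v is NOT the weak derivative of u.)
Correct weak derivative would be u'(x) = 4*x - 2.


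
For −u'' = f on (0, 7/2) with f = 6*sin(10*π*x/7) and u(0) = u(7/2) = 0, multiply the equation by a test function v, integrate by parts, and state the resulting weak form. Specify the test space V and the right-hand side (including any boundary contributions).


V = H^1_0(0, 7/2) (so v(0) = v(7/2) = 0); weak form: ∫_0^7/2 u'v' dx = ∫_0^7/2 (6*sin(10*π*x/7)) v dx for all v ∈ V.

Multiply both sides by a test function v and integrate from 0 to 7/2:
  ∫_0^7/2 −u''(x) v(x) dx = ∫_0^7/2 f(x) v(x) dx.
Integrate the LHS by parts once:
  ∫_0^7/2 −u'' v dx = −[u'(x) v(x)]_0^7/2 + ∫_0^7/2 u'(x) v'(x) dx.
Thus ∫_0^7/2 u'(x) v'(x) dx = ∫_0^7/2 f(x) v(x) dx + [u'(x) v(x)]_0^7/2.
Choose V so that boundary terms are either known or forced to vanish.
u is Dirichlet: u(0) = u(7/2) = 0. Let V = H^1_0(0, 7/2); then v(0) = v(7/2) = 0, and [u' v]_0^7/2 = 0.
Weak formulation: find u (satisfying any essential BC) such that ∫_0^7/2 u'(x) v'(x) dx = ∫_0^7/2 f v dx for all v ∈ V.
Substituting f(x) = 6*sin(10*π*x/7), the right-hand side is ∫_0^7/2 (6*sin(10*π*x/7)) v dx.


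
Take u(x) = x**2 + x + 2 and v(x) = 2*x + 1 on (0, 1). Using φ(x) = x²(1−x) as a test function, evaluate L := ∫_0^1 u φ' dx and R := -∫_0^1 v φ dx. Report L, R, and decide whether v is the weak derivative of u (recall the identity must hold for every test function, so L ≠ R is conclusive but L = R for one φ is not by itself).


LHS = -11/60, RHS = -11/60. Yes, v = u' weakly.

u(x) = x**2 + x + 2, classical derivative u'(x) = 2*x + 1.
φ(x) = x²(1−x), so φ'(x) = x*(2 - 3*x).
Note φ(0) = φ(1) = 0, so the boundary term u·φ vanishes.
LHS = ∫_0^1 u(x) φ'(x) dx = ∫_0^1 (-3*x^4 - x^3 - 4*x^2 + 4*x) dx. Term by term:
  ∫_0^1 -3*x^4 dx = -3/5;  ∫_0^1 -x^3 dx = -1/4;  ∫_0^1 -4*x^2 dx = -4/3;
  ∫_0^1 4*x dx = 2.
Sum: -3/5 − 1/4 − 4/3 + 2 = -11/60.
So LHS = -11/60.
∫_0^1 v(x) φ(x) dx = ∫_0^1 (-2*x^4 + x^3 + x^2) dx. Term by term:
  ∫_0^1 -2*x^4 dx = -2/5;  ∫_0^1 x^3 dx = 1/4;  ∫_0^1 x^2 dx = 1/3.
Sum: -2/5 + 1/4 + 1/3 = 11/60.
So RHS = -∫_0^1 v(x) φ(x) dx = -11/60.
LHS = RHS, so the identity holds for this test φ.
Moreover u is smooth here and v(x) = u'(x) = 2*x + 1 pointwise, so the identity holds for every test function. Hence v is the weak derivative of u.


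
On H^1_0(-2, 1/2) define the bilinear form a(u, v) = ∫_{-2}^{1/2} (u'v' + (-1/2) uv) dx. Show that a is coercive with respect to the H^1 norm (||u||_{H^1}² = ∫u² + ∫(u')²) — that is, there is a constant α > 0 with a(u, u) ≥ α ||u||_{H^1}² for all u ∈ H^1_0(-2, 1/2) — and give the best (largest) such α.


α = (-25 + 8*π^2)/(2*(25 + 4*π^2))

Coercivity of a(·,·) on H^1_0(-2, 1/2) means a(u, u) ≥ α ||u||_{H^1}² for every u ∈ H^1_0.
The interval has length L = 5/2, and Poincaré/coercivity depend only on L. Here a(u, u) = ∫(u')² + (-1/2)·∫u².
Here c = -1/2 < 0 with |c| < (π/L)² = 4*π^2/25, so coercivity still holds. The condition a(u,u) ≥ α||u||_{H^1}² reads (1−α)∫(u')² ≥ (α−c)∫u². Any admissible α is ≤ 1 (rapidly oscillating u have ∫u²/∫(u')² → 0), and α = 1 would force 0 ≥ (1−c)∫u², impossible since c < 1; so 1−α > 0. By the sharp Poincaré inequality on H^1_0 of an interval of length L, ∫(u')² ≥ (π/L)²∫u² with equality for the first sine mode sin(π(x−x₀)/L) (x₀ the left endpoint), so the inequality holds for all u iff (1−α)(π/L)² ≥ α − c, i.e. α ≤ ((π/L)² + c)/((π/L)² + 1) = (1 + c(L/π)²)/(1 + (L/π)²). (Direct route, valid since c ≤ 0: Poincaré gives c∫u² ≥ c(L/π)²∫(u')², so a(u,u) ≥ (1 + c(L/π)²)∫(u')², while ||u||_{H^1}² ≤ (1 + (L/π)²)∫(u')²; dividing yields the same α.) With (π/L)² = 4*π^2/25 and c = -1/2, the largest admissible constant is α = ((π/L)² + c)/((π/L)² + 1).
Simplifying, α = (-25 + 8*π^2)/(2*(25 + 4*π^2)).


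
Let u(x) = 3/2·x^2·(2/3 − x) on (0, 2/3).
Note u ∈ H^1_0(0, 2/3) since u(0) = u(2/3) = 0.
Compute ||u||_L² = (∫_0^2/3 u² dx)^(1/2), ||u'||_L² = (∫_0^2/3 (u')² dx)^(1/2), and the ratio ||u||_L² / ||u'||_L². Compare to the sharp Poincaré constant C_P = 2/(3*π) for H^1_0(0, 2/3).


||u||_L² / ||u'||_L² = sqrt(14)/21 < C_P = 2/(3*π).

u(x) = 3/2·x^2·(2/3 − x), so u'(x) = x*(4 - 9*x)/2.
u(x) = 3/2·x^2·(2/3 − x) vanishes at x = 0 and x = 2/3, so u ∈ H^1_0(0, 2/3). Differentiate via the product rule and integrate the resulting polynomials term by term.
  ∫_0^2/3 u² dx = ∫_0^2/3 (9*x^6/4 - 3*x^5 + x^4) dx. Term by term:
    ∫_0^2/3 9*x^6/4 dx = 32/1701;  ∫_0^2/3 -3*x^5 dx = -32/729;  ∫_0^2/3 x^4 dx = 32/1215.
  Sum: 32/1701 − 32/729 + 32/1215 = 32/25515.
  ∫_0^2/3 (u')² dx = ∫_0^2/3 (81*x^4/4 - 18*x^3 + 4*x^2) dx. Term by term:
    ∫_0^2/3 81*x^4/4 dx = 8/15;  ∫_0^2/3 -18*x^3 dx = -8/9;  ∫_0^2/3 4*x^2 dx = 32/81.
  Sum: 8/15 − 8/9 + 32/81 = 16/405.
∫_0^2/3 u² dx = 32/25515, so ||u||_L² = 4*sqrt(70)/945.
∫_0^2/3 (u')² dx = 16/405, so ||u'||_L² = 4*sqrt(5)/45.
Ratio ||u||_L² / ||u'||_L² = sqrt(14)/21.
Sharp Poincaré constant on H^1_0(0, 2/3) is C_P = L/π = 2/(3*π), achieved by sin(3*π/2·x).
A polynomial bump cannot attain the sharp Poincaré constant (only the first sine eigenfunction does), so the ratio is strictly less than C_P, consistent with ||u||_L² ≤ C_P ||u'||_L².


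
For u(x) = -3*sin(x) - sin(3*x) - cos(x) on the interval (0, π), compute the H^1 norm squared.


||u||_{H^1(0,π)}^2 = 15*π

u'(x) = sin(x) - 3*cos(x) - 3*cos(3*x).
Expand u² and (u')² and integrate term by term on (0, π), using: for integers n ≥ 1, ∫_0^π sin²(nx) dx = ∫_0^π cos²(nx) dx = π/2; for n ≠ n', ∫_0^π sin(nx)sin(n'x) dx = ∫_0^π cos(nx)cos(n'x) dx = 0; and by product-to-sum, ∫_0^π sin(nx)cos(n'x) dx = ½∫_0^π [sin((n+n')x) + sin((n−n')x)] dx, which is 0 when n+n' is even and 2n/(n²−n'²) when n+n' is odd (it need not vanish on (0, π)).
  u² squared terms: (-1)²·∫cos(x)² dx = 1·π/2 = π/2;  (-1)²·∫sin(3x)² dx = 1·π/2 = π/2;  (-3)²·∫sin(x)² dx = 9·π/2 = 9*π/2.
  u² cross terms: 2·(-1)·(-1)·∫cos(x)·sin(3x) dx = 2·(0) = 0;  2·(-1)·(-3)·∫cos(x)·sin(x) dx = 6·(0) = 0;  2·(-1)·(-3)·∫sin(3x)·sin(x) dx = 6·(0) = 0.
  So ∫_0^π u² dx = π/2 + π/2 + 9*π/2 + 0 + 0 + 0 = 11*π/2.
  (u')² squared terms: (-3)²·∫cos(x)² dx = 9·π/2 = 9*π/2;  (-3)²·∫cos(3x)² dx = 9·π/2 = 9*π/2;  (1)²·∫sin(x)² dx = 1·π/2 = π/2.
  (u')² cross terms: 2·(-3)·(-3)·∫cos(x)·cos(3x) dx = 18·(0) = 0;  2·(-3)·(1)·∫cos(x)·sin(x) dx = -6·(0) = 0;  2·(-3)·(1)·∫cos(3x)·sin(x) dx = -6·(0) = 0.
  So ∫_0^π (u')² dx = 9*π/2 + 9*π/2 + π/2 + 0 + 0 + 0 = 19*π/2.
||u||_{H^1}^2 = (11*π/2) + (19*π/2) = 15*π.


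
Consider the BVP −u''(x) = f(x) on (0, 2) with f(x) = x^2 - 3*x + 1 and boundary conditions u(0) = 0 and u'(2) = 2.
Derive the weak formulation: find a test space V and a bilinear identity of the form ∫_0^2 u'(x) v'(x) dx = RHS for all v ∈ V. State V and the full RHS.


V = {v ∈ H^1(0, 2) : v(0) = 0} (test functions vanish at x = 0 where u is specified); weak form: ∫_0^2 u'v' dx = ∫_0^2 (x^2 - 3*x + 1) v dx + 2·v(2) for all v ∈ V.

Multiply both sides by a test function v and integrate from 0 to 2:
  ∫_0^2 −u''(x) v(x) dx = ∫_0^2 f(x) v(x) dx.
Integrate the LHS by parts once:
  ∫_0^2 −u'' v dx = −[u'(x) v(x)]_0^2 + ∫_0^2 u'(x) v'(x) dx.
Thus ∫_0^2 u'(x) v'(x) dx = ∫_0^2 f(x) v(x) dx + [u'(x) v(x)]_0^2.
Choose V so that boundary terms are either known or forced to vanish.
Mixed BC: u(0) = 0 (Dirichlet) and u'(2) = 2 (Neumann). Define V = {v ∈ H^1(0, 2) : v(0) = 0}. Then [u' v]_0^2 = u'(2)·v(2) − u'(0)·0 = 2·v(2).
Weak formulation: find u (satisfying any essential BC) such that ∫_0^2 u'(x) v'(x) dx = ∫_0^2 f v dx + 2·v(2) for all v ∈ V (Dirichlet at 0 absorbed into V; Neumann datum at x = 2 contributes the boundary term).
Substituting f(x) = x^2 - 3*x + 1, the right-hand side is ∫_0^2 (x^2 - 3*x + 1) v dx + 2·v(2).


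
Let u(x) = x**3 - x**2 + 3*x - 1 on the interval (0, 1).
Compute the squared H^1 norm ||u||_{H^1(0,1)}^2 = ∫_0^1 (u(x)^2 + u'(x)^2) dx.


||u||_{H^1}^2 = 1051/105

The H^1 norm (squared) on an interval (0, L) is
  ||u||_{H^1}^2 = ∫_0^L u(x)^2 dx + ∫_0^L u'(x)^2 dx.
Compute u'(x) = 3*x**2 - 2*x + 3.
Then u(x)^2 = x**6 - 2*x**5 + 7*x**4 - 8*x**3 + 11*x**2 - 6*x + 1 and u'(x)^2 = 9*x**4 - 12*x**3 + 22*x**2 - 12*x + 9.
Integrate each monomial from 0 to 1 using ∫_0^1 c·x^n dx = c·1^(n+1)/(n+1):
  ∫_0^1 u(x)^2 dx = ∫_0^1 (x^6 - 2*x^5 + 7*x^4 - 8*x^3 + 11*x^2 - 6*x + 1) dx. Term by term:
    ∫_0^1 x^6 dx = 1/7;  ∫_0^1 -2*x^5 dx = -1/3;  ∫_0^1 7*x^4 dx = 7/5;
    ∫_0^1 -8*x^3 dx = -2;  ∫_0^1 11*x^2 dx = 11/3;  ∫_0^1 -6*x dx = -3;
    ∫_0^1 1 dx = 1.
  Sum: 1/7 − 1/3 + 7/5 − 2 + 11/3 − 3 + 1 = 92/105.
  ∫_0^1 u'(x)^2 dx = ∫_0^1 (9*x^4 - 12*x^3 + 22*x^2 - 12*x + 9) dx. Term by term:
    ∫_0^1 9*x^4 dx = 9/5;  ∫_0^1 -12*x^3 dx = -3;  ∫_0^1 22*x^2 dx = 22/3;
    ∫_0^1 -12*x dx = -6;  ∫_0^1 9 dx = 9.
  Sum: 9/5 − 3 + 22/3 − 6 + 9 = 137/15.
Adding: ||u||_{H^1}^2 = 92/105 + 137/15 = 1051/105.


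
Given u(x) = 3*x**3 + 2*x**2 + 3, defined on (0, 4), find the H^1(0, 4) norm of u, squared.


||u||_{H^1}^2 = 1114228/21

The H^1 norm (squared) on an interval (0, L) is
  ||u||_{H^1}^2 = ∫_0^L u(x)^2 dx + ∫_0^L u'(x)^2 dx.
Compute u'(x) = 9*x**2 + 4*x.
Then u(x)^2 = 9*x**6 + 12*x**5 + 4*x**4 + 18*x**3 + 12*x**2 + 9 and u'(x)^2 = 81*x**4 + 72*x**3 + 16*x**2.
Integrate each monomial from 0 to 4 using ∫_0^4 c·x^n dx = c·4^(n+1)/(n+1):
  ∫_0^4 u(x)^2 dx = ∫_0^4 (9*x^6 + 12*x^5 + 4*x^4 + 18*x^3 + 12*x^2 + 9) dx. Term by term:
    ∫_0^4 9*x^6 dx = 147456/7;  ∫_0^4 12*x^5 dx = 8192;  ∫_0^4 4*x^4 dx = 4096/5;
    ∫_0^4 18*x^3 dx = 1152;  ∫_0^4 12*x^2 dx = 256;  ∫_0^4 9 dx = 36.
  Sum: 147456/7 + 8192 + 4096/5 + 1152 + 256 + 36 = 1103212/35.
  ∫_0^4 u'(x)^2 dx = ∫_0^4 (81*x^4 + 72*x^3 + 16*x^2) dx. Term by term:
    ∫_0^4 81*x^4 dx = 82944/5;  ∫_0^4 72*x^3 dx = 4608;  ∫_0^4 16*x^2 dx = 1024/3.
  Sum: 82944/5 + 4608 + 1024/3 = 323072/15.
Adding: ||u||_{H^1}^2 = 1103212/35 + 323072/15 = 1114228/21.


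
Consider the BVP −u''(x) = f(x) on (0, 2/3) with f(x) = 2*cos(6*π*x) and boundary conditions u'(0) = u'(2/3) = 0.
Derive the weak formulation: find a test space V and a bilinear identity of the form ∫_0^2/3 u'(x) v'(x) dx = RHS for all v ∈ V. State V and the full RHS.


V = H^1(0, 2/3) (no boundary constraint on v; u is determined up to an additive constant); weak form: ∫_0^2/3 u'v' dx = ∫_0^2/3 (2*cos(6*π*x)) v dx for all v ∈ V.

Multiply both sides by a test function v and integrate from 0 to 2/3:
  ∫_0^2/3 −u''(x) v(x) dx = ∫_0^2/3 f(x) v(x) dx.
Integrate the LHS by parts once:
  ∫_0^2/3 −u'' v dx = −[u'(x) v(x)]_0^2/3 + ∫_0^2/3 u'(x) v'(x) dx.
Thus ∫_0^2/3 u'(x) v'(x) dx = ∫_0^2/3 f(x) v(x) dx + [u'(x) v(x)]_0^2/3.
Choose V so that boundary terms are either known or forced to vanish.
u has homogeneous Neumann: u'(0) = u'(2/3) = 0. So [u' v]_0^2/3 = 0·v(2/3) − 0·v(0) = 0 for any v; take V = H^1(0, 2/3).
Weak formulation: find u (satisfying any essential BC) such that ∫_0^2/3 u'(x) v'(x) dx = ∫_0^2/3 f v dx for all v ∈ V (homogeneous Neumann, so boundary terms vanish).
Substituting f(x) = 2*cos(6*π*x), the right-hand side is ∫_0^2/3 (2*cos(6*π*x)) v dx.
Compatibility check (pure Neumann): taking v ≡ 1 ∈ V gives 0 = ∫_0^2/3 f dx + (0) − (0), i.e. ∫_0^2/3 f dx must equal u'(0) − u'(2/3) = 0. Indeed ∫_0^2/3 (2*cos(6*π*x)) dx = 0, so the data are compatible. The solution is then unique only up to an additive constant (fix it e.g. by requiring ∫_0^2/3 u dx = 0).


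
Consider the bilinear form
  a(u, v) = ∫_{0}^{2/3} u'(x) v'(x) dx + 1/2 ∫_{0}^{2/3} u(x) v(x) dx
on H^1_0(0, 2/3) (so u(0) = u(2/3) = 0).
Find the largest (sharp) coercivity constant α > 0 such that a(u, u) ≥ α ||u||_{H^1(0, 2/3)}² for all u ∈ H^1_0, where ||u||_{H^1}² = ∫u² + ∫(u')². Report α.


α = (2 + 9*π^2)/(4 + 9*π^2)

Coercivity of a(·,·) on H^1_0(0, 2/3) means a(u, u) ≥ α ||u||_{H^1}² for every u ∈ H^1_0.
The interval has length L = 2/3, and Poincaré/coercivity depend only on L. Here a(u, u) = ∫(u')² + (1/2)·∫u².
Here 0 < c = 1/2 < 1. The condition a(u,u) ≥ α||u||_{H^1}² reads (1−α)∫(u')² ≥ (α−c)∫u². Any admissible α is ≤ 1 (rapidly oscillating u have ∫u²/∫(u')² → 0), and α = 1 would force 0 ≥ (1−c)∫u², impossible since c < 1; so 1−α > 0. By the sharp Poincaré inequality on H^1_0 of an interval of length L, ∫(u')² ≥ (π/L)²∫u² with equality for the first sine mode sin(π(x−x₀)/L) (x₀ the left endpoint), so the inequality holds for all u iff (1−α)(π/L)² ≥ α − c, i.e. α ≤ ((π/L)² + c)/((π/L)² + 1) = (1 + c(L/π)²)/(1 + (L/π)²). With (π/L)² = 9*π^2/4 and c = 1/2, the largest admissible constant is α = ((π/L)² + c)/((π/L)² + 1).
Simplifying, α = (2 + 9*π^2)/(4 + 9*π^2).


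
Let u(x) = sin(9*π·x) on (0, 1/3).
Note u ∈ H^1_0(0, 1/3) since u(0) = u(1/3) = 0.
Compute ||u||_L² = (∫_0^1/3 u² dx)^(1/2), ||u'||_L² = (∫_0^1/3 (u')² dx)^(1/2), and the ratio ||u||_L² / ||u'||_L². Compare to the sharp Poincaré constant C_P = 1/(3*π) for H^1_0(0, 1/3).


||u||_L² / ||u'||_L² = 1/(9*π) < C_P = 1/(3*π).

u(x) = sin(9*π·x), so u'(x) = 9*π*cos(9*π*x).
Writing u(x) = A·sin(kπx/L) with A = 1 and k = 3, use ∫_0^L sin²(kπx/L) dx = L/2 and ∫_0^L cos²(kπx/L) dx = L/2.
u² = 1·sin²(9*π·x) and (u')² = 81*π^2·cos²(9*π·x), and each of sin², cos² integrates to L/2 = 1/6 over (0, 1/3).
∫_0^1/3 u² dx = 1/6, so ||u||_L² = sqrt(6)/6.
∫_0^1/3 (u')² dx = 27*π^2/2, so ||u'||_L² = 3*sqrt(6)*π/2.
Ratio ||u||_L² / ||u'||_L² = 1/(9*π).
Sharp Poincaré constant on H^1_0(0, 1/3) is C_P = L/π = 1/(3*π), achieved by sin(3*π·x).
This is the k = 3 harmonic; the ratio L/(kπ) is strictly less than C_P = L/π, consistent with the sharp inequality ||u||_L² ≤ C_P ||u'||_L².


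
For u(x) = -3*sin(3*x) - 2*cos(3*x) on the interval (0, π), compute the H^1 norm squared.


||u||_{H^1(0,π)}^2 = 65*π

u'(x) = 6*sin(3*x) - 9*cos(3*x).
Expand u² and (u')² and integrate term by term on (0, π), using: for integers n ≥ 1, ∫_0^π sin²(nx) dx = ∫_0^π cos²(nx) dx = π/2; for n ≠ n', ∫_0^π sin(nx)sin(n'x) dx = ∫_0^π cos(nx)cos(n'x) dx = 0; and by product-to-sum, ∫_0^π sin(nx)cos(n'x) dx = ½∫_0^π [sin((n+n')x) + sin((n−n')x)] dx, which is 0 when n+n' is even and 2n/(n²−n'²) when n+n' is odd (it need not vanish on (0, π)).
  u² squared terms: (-3)²·∫sin(3x)² dx = 9·π/2 = 9*π/2;  (-2)²·∫cos(3x)² dx = 4·π/2 = 2*π.
  u² cross terms: 2·(-3)·(-2)·∫sin(3x)·cos(3x) dx = 12·(0) = 0.
  So ∫_0^π u² dx = 9*π/2 + 2*π + 0 = 13*π/2.
  (u')² squared terms: (-9)²·∫cos(3x)² dx = 81·π/2 = 81*π/2;  (6)²·∫sin(3x)² dx = 36·π/2 = 18*π.
  (u')² cross terms: 2·(-9)·(6)·∫cos(3x)·sin(3x) dx = -108·(0) = 0.
  So ∫_0^π (u')² dx = 81*π/2 + 18*π + 0 = 117*π/2.
||u||_{H^1}^2 = (13*π/2) + (117*π/2) = 65*π.


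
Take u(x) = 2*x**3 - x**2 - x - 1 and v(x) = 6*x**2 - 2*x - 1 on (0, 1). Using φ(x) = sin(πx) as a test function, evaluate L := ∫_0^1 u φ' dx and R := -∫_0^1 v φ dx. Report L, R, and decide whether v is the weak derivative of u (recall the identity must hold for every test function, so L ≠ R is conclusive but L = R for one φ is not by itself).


LHS = -2/π + 24/π^3, RHS = -2/π + 24/π^3. Yes, v = u' weakly.

u(x) = 2*x**3 - x**2 - x - 1, classical derivative u'(x) = 6*x**2 - 2*x - 1.
φ(x) = sin(πx), so φ'(x) = π*cos(π*x).
Note φ(0) = φ(1) = 0, so the boundary term u·φ vanishes.
LHS = ∫_0^1 u(x) φ'(x) dx = ∫_0^1 (2*π*x^3*cos(π*x) - π*x^2*cos(π*x) - π*x*cos(π*x) - π*cos(π*x)) dx. Term by term:
  ∫_0^1 -π*cos(π*x) dx = 0;  ∫_0^1 -π*x*cos(π*x) dx = 2/π;  ∫_0^1 -π*x^2*cos(π*x) dx = 2/π;
  ∫_0^1 2*π*x^3*cos(π*x) dx = -6/π + 24/π^3.
Sum: 0 + 2/π + 2/π + -6/π + 24/π^3 = -2/π + 24/π^3.
So LHS = -2/π + 24/π^3.
∫_0^1 v(x) φ(x) dx = ∫_0^1 (6*x^2*sin(π*x) - 2*x*sin(π*x) - sin(π*x)) dx. Term by term:
  ∫_0^1 -sin(π*x) dx = -2/π;  ∫_0^1 -2*x*sin(π*x) dx = -2/π;  ∫_0^1 6*x^2*sin(π*x) dx = -24/π^3 + 6/π.
Sum: -2/π − 2/π + -24/π^3 + 6/π = -24/π^3 + 2/π.
So RHS = -∫_0^1 v(x) φ(x) dx = -2/π + 24/π^3.
LHS = RHS, so the identity holds for this test φ.
Moreover u is smooth here and v(x) = u'(x) = 6*x**2 - 2*x - 1 pointwise, so the identity holds for every test function. Hence v is the weak derivative of u.


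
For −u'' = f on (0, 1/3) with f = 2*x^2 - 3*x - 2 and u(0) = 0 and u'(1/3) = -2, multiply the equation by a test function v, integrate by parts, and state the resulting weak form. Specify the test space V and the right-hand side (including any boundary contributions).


V = {v ∈ H^1(0, 1/3) : v(0) = 0} (test functions vanish at x = 0 where u is specified); weak form: ∫_0^1/3 u'v' dx = ∫_0^1/3 (2*x^2 - 3*x - 2) v dx − 2·v(1/3) for all v ∈ V.

Multiply both sides by a test function v and integrate from 0 to 1/3:
  ∫_0^1/3 −u''(x) v(x) dx = ∫_0^1/3 f(x) v(x) dx.
Integrate the LHS by parts once:
  ∫_0^1/3 −u'' v dx = −[u'(x) v(x)]_0^1/3 + ∫_0^1/3 u'(x) v'(x) dx.
Thus ∫_0^1/3 u'(x) v'(x) dx = ∫_0^1/3 f(x) v(x) dx + [u'(x) v(x)]_0^1/3.
Choose V so that boundary terms are either known or forced to vanish.
Mixed BC: u(0) = 0 (Dirichlet) and u'(1/3) = -2 (Neumann). Define V = {v ∈ H^1(0, 1/3) : v(0) = 0}. Then [u' v]_0^1/3 = u'(1/3)·v(1/3) − u'(0)·0 = − 2·v(1/3).
Weak formulation: find u (satisfying any essential BC) such that ∫_0^1/3 u'(x) v'(x) dx = ∫_0^1/3 f v dx − 2·v(1/3) for all v ∈ V (Dirichlet at 0 absorbed into V; Neumann datum at x = 1/3 contributes the boundary term).
Substituting f(x) = 2*x^2 - 3*x - 2, the right-hand side is ∫_0^1/3 (2*x^2 - 3*x - 2) v dx − 2·v(1/3).


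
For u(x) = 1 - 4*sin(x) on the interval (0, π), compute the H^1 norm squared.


||u||_{H^1(0,π)}^2 = -16 + 17*π

u'(x) = -4*cos(x).
Expand u² and (u')² and integrate term by term on (0, π), using: for integers n ≥ 1, ∫_0^π sin²(nx) dx = ∫_0^π cos²(nx) dx = π/2; for n ≠ n', ∫_0^π sin(nx)sin(n'x) dx = ∫_0^π cos(nx)cos(n'x) dx = 0; and by product-to-sum, ∫_0^π sin(nx)cos(n'x) dx = ½∫_0^π [sin((n+n')x) + sin((n−n')x)] dx, which is 0 when n+n' is even and 2n/(n²−n'²) when n+n' is odd (it need not vanish on (0, π)). For the constant mode: ∫_0^π 1 dx = π, ∫_0^π cos(nx) dx = 0, ∫_0^π sin(nx) dx = (1−(−1)^n)/n.
  u² squared terms: (1)²·∫1 dx = 1·π = π;  (-4)²·∫sin(x)² dx = 16·π/2 = 8*π.
  u² cross terms: 2·(1)·(-4)·∫1·sin(x) dx = -8·(2) = -16.
  So ∫_0^π u² dx = π + 8*π − 16 = -16 + 9*π.
  (u')² squared terms: (-4)²·∫cos(x)² dx = 16·π/2 = 8*π.
  So ∫_0^π (u')² dx = 8*π.
||u||_{H^1}^2 = (-16 + 9*π) + (8*π) = -16 + 17*π.


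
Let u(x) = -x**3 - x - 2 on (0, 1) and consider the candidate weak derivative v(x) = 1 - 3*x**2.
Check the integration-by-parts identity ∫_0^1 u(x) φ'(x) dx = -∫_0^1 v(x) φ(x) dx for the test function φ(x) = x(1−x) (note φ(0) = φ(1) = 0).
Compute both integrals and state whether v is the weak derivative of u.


LHS = 19/60, RHS = -1/60. No, v is not the weak derivative of u.

u(x) = -x**3 - x - 2, classical derivative u'(x) = -3*x**2 - 1.
φ(x) = x(1−x), so φ'(x) = 1 - 2*x.
Note φ(0) = φ(1) = 0, so the boundary term u·φ vanishes.
LHS = ∫_0^1 u(x) φ'(x) dx = ∫_0^1 (2*x^4 - x^3 + 2*x^2 + 3*x - 2) dx. Term by term:
  ∫_0^1 2*x^4 dx = 2/5;  ∫_0^1 -x^3 dx = -1/4;  ∫_0^1 2*x^2 dx = 2/3;
  ∫_0^1 3*x dx = 3/2;  ∫_0^1 -2 dx = -2.
Sum: 2/5 − 1/4 + 2/3 + 3/2 − 2 = 19/60.
So LHS = 19/60.
∫_0^1 v(x) φ(x) dx = ∫_0^1 (3*x^4 - 3*x^3 - x^2 + x) dx. Term by term:
  ∫_0^1 3*x^4 dx = 3/5;  ∫_0^1 -3*x^3 dx = -3/4;  ∫_0^1 -x^2 dx = -1/3;
  ∫_0^1 x dx = 1/2.
Sum: 3/5 − 3/4 − 1/3 + 1/2 = 1/60.
So RHS = -∫_0^1 v(x) φ(x) dx = -1/60.
LHS − RHS = 1/3 ≠ 0, so the identity fails.
(For a valid weak derivative the identity must hold for EVERY test function, in particular this one. The failure shows v is NOT the weak derivative of u.)
Correct weak derivative would be u'(x) = -3*x**2 - 1.


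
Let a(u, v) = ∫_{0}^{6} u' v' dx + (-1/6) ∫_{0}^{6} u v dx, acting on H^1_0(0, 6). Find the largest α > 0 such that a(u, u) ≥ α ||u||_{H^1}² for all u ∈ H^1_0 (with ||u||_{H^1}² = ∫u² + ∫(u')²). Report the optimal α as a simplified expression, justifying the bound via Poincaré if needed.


α = (-6 + π^2)/(π^2 + 36)

Coercivity of a(·,·) on H^1_0(0, 6) means a(u, u) ≥ α ||u||_{H^1}² for every u ∈ H^1_0.
The interval has length L = 6, and Poincaré/coercivity depend only on L. Here a(u, u) = ∫(u')² + (-1/6)·∫u².
Here c = -1/6 < 0 with |c| < (π/L)² = π^2/36, so coercivity still holds. The condition a(u,u) ≥ α||u||_{H^1}² reads (1−α)∫(u')² ≥ (α−c)∫u². Any admissible α is ≤ 1 (rapidly oscillating u have ∫u²/∫(u')² → 0), and α = 1 would force 0 ≥ (1−c)∫u², impossible since c < 1; so 1−α > 0. By the sharp Poincaré inequality on H^1_0 of an interval of length L, ∫(u')² ≥ (π/L)²∫u² with equality for the first sine mode sin(π(x−x₀)/L) (x₀ the left endpoint), so the inequality holds for all u iff (1−α)(π/L)² ≥ α − c, i.e. α ≤ ((π/L)² + c)/((π/L)² + 1) = (1 + c(L/π)²)/(1 + (L/π)²). (Direct route, valid since c ≤ 0: Poincaré gives c∫u² ≥ c(L/π)²∫(u')², so a(u,u) ≥ (1 + c(L/π)²)∫(u')², while ||u||_{H^1}² ≤ (1 + (L/π)²)∫(u')²; dividing yields the same α.) With (π/L)² = π^2/36 and c = -1/6, the largest admissible constant is α = ((π/L)² + c)/((π/L)² + 1).
Simplifying, α = (-6 + π^2)/(π^2 + 36).


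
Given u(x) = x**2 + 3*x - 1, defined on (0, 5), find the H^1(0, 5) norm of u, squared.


||u||_{H^1}^2 = 12875/6

The H^1 norm (squared) on an interval (0, L) is
  ||u||_{H^1}^2 = ∫_0^L u(x)^2 dx + ∫_0^L u'(x)^2 dx.
Compute u'(x) = 2*x + 3.
Then u(x)^2 = x**4 + 6*x**3 + 7*x**2 - 6*x + 1 and u'(x)^2 = 4*x**2 + 12*x + 9.
Integrate each monomial from 0 to 5 using ∫_0^5 c·x^n dx = c·5^(n+1)/(n+1):
  ∫_0^5 u(x)^2 dx = ∫_0^5 (x^4 + 6*x^3 + 7*x^2 - 6*x + 1) dx. Term by term:
    ∫_0^5 x^4 dx = 625;  ∫_0^5 6*x^3 dx = 1875/2;  ∫_0^5 7*x^2 dx = 875/3;
    ∫_0^5 -6*x dx = -75;  ∫_0^5 1 dx = 5.
  Sum: 625 + 1875/2 + 875/3 − 75 + 5 = 10705/6.
  ∫_0^5 u'(x)^2 dx = ∫_0^5 (4*x^2 + 12*x + 9) dx. Term by term:
    ∫_0^5 4*x^2 dx = 500/3;  ∫_0^5 12*x dx = 150;  ∫_0^5 9 dx = 45.
  Sum: 500/3 + 150 + 45 = 1085/3.
Adding: ||u||_{H^1}^2 = 10705/6 + 1085/3 = 12875/6.


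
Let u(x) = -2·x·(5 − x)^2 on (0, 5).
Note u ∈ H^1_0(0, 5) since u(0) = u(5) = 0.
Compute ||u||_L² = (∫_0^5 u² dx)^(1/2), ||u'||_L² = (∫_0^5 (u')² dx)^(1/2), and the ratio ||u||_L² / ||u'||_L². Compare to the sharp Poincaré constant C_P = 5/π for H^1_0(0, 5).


||u||_L² / ||u'||_L² = 5*sqrt(14)/14 < C_P = 5/π.

u(x) = -2·x·(5 − x)^2, so u'(x) = 2*(5 - 3*x)*(x - 5).
u(x) = -2·x·(5 − x)^2 vanishes at x = 0 and x = 5, so u ∈ H^1_0(0, 5). Differentiate via the product rule and integrate the resulting polynomials term by term.
  ∫_0^5 u² dx = ∫_0^5 (4*x^6 - 80*x^5 + 600*x^4 - 2000*x^3 + 2500*x^2) dx. Term by term:
    ∫_0^5 4*x^6 dx = 312500/7;  ∫_0^5 -80*x^5 dx = -625000/3;  ∫_0^5 600*x^4 dx = 375000;
    ∫_0^5 -2000*x^3 dx = -312500;  ∫_0^5 2500*x^2 dx = 312500/3.
  Sum: 312500/7 − 625000/3 + 375000 − 312500 + 312500/3 = 62500/21.
  ∫_0^5 (u')² dx = ∫_0^5 (36*x^4 - 480*x^3 + 2200*x^2 - 4000*x + 2500) dx. Term by term:
    ∫_0^5 36*x^4 dx = 22500;  ∫_0^5 -480*x^3 dx = -75000;  ∫_0^5 2200*x^2 dx = 275000/3;
    ∫_0^5 -4000*x dx = -50000;  ∫_0^5 2500 dx = 12500.
  Sum: 22500 − 75000 + 275000/3 − 50000 + 12500 = 5000/3.
∫_0^5 u² dx = 62500/21, so ||u||_L² = 250*sqrt(21)/21.
∫_0^5 (u')² dx = 5000/3, so ||u'||_L² = 50*sqrt(6)/3.
Ratio ||u||_L² / ||u'||_L² = 5*sqrt(14)/14.
Sharp Poincaré constant on H^1_0(0, 5) is C_P = L/π = 5/π, achieved by sin(π/5·x).
A polynomial bump cannot attain the sharp Poincaré constant (only the first sine eigenfunction does), so the ratio is strictly less than C_P, consistent with ||u||_L² ≤ C_P ||u'||_L².


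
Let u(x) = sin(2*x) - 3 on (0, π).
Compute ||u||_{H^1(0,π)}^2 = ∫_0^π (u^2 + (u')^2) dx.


||u||_{H^1(0,π)}^2 = 23*π/2

u'(x) = 2*cos(2*x).
Expand u² and (u')² and integrate term by term on (0, π), using: for integers n ≥ 1, ∫_0^π sin²(nx) dx = ∫_0^π cos²(nx) dx = π/2; for n ≠ n', ∫_0^π sin(nx)sin(n'x) dx = ∫_0^π cos(nx)cos(n'x) dx = 0; and by product-to-sum, ∫_0^π sin(nx)cos(n'x) dx = ½∫_0^π [sin((n+n')x) + sin((n−n')x)] dx, which is 0 when n+n' is even and 2n/(n²−n'²) when n+n' is odd (it need not vanish on (0, π)). For the constant mode: ∫_0^π 1 dx = π, ∫_0^π cos(nx) dx = 0, ∫_0^π sin(nx) dx = (1−(−1)^n)/n.
  u² squared terms: (-3)²·∫1 dx = 9·π = 9*π;  (1)²·∫sin(2x)² dx = 1·π/2 = π/2.
  u² cross terms: 2·(-3)·(1)·∫1·sin(2x) dx = -6·(0) = 0.
  So ∫_0^π u² dx = 9*π + π/2 + 0 = 19*π/2.
  (u')² squared terms: (2)²·∫cos(2x)² dx = 4·π/2 = 2*π.
  So ∫_0^π (u')² dx = 2*π.
||u||_{H^1}^2 = (19*π/2) + (2*π) = 23*π/2.


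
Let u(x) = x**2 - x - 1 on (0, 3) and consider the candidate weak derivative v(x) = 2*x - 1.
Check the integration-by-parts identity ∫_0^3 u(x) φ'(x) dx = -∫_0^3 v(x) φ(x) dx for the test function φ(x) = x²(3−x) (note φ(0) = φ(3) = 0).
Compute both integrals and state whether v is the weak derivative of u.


LHS = -351/20, RHS = -351/20. Yes, v = u' weakly.

u(x) = x**2 - x - 1, classical derivative u'(x) = 2*x - 1.
φ(x) = x²(3−x), so φ'(x) = 3*x*(2 - x).
Note φ(0) = φ(3) = 0, so the boundary term u·φ vanishes.
LHS = ∫_0^3 u(x) φ'(x) dx = ∫_0^3 (-3*x^4 + 9*x^3 - 3*x^2 - 6*x) dx. Term by term:
  ∫_0^3 -3*x^4 dx = -729/5;  ∫_0^3 9*x^3 dx = 729/4;  ∫_0^3 -3*x^2 dx = -27;
  ∫_0^3 -6*x dx = -27.
Sum: -729/5 + 729/4 − 27 − 27 = -351/20.
So LHS = -351/20.
∫_0^3 v(x) φ(x) dx = ∫_0^3 (-2*x^4 + 7*x^3 - 3*x^2) dx. Term by term:
  ∫_0^3 -2*x^4 dx = -486/5;  ∫_0^3 7*x^3 dx = 567/4;  ∫_0^3 -3*x^2 dx = -27.
Sum: -486/5 + 567/4 − 27 = 351/20.
So RHS = -∫_0^3 v(x) φ(x) dx = -351/20.
LHS = RHS, so the identity holds for this test φ.
Moreover u is smooth here and v(x) = u'(x) = 2*x - 1 pointwise, so the identity holds for every test function. Hence v is the weak derivative of u.


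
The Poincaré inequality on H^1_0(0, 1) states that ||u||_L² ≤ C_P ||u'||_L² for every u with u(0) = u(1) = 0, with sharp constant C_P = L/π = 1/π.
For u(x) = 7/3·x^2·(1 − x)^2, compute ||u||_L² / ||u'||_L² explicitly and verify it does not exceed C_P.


||u||_L² / ||u'||_L² = sqrt(3)/6 < C_P = 1/π.

u(x) = 7/3·x^2·(1 − x)^2, so u'(x) = 14*x*(x - 1)*(2*x - 1)/3.
u(x) = 7/3·x^2·(1 − x)^2 vanishes at x = 0 and x = 1, so u ∈ H^1_0(0, 1). Differentiate via the product rule and integrate the resulting polynomials term by term.
  ∫_0^1 u² dx = ∫_0^1 (49*x^8/9 - 196*x^7/9 + 98*x^6/3 - 196*x^5/9 + 49*x^4/9) dx. Term by term:
    ∫_0^1 49*x^8/9 dx = 49/81;  ∫_0^1 -196*x^7/9 dx = -49/18;  ∫_0^1 98*x^6/3 dx = 14/3;
    ∫_0^1 -196*x^5/9 dx = -98/27;  ∫_0^1 49*x^4/9 dx = 49/45.
  Sum: 49/81 − 49/18 + 14/3 − 98/27 + 49/45 = 7/810.
  ∫_0^1 (u')² dx = ∫_0^1 (784*x^6/9 - 784*x^5/3 + 2548*x^4/9 - 392*x^3/3 + 196*x^2/9) dx. Term by term:
    ∫_0^1 784*x^6/9 dx = 112/9;  ∫_0^1 -784*x^5/3 dx = -392/9;  ∫_0^1 2548*x^4/9 dx = 2548/45;
    ∫_0^1 -392*x^3/3 dx = -98/3;  ∫_0^1 196*x^2/9 dx = 196/27.
  Sum: 112/9 − 392/9 + 2548/45 − 98/3 + 196/27 = 14/135.
∫_0^1 u² dx = 7/810, so ||u||_L² = sqrt(70)/90.
∫_0^1 (u')² dx = 14/135, so ||u'||_L² = sqrt(210)/45.
Ratio ||u||_L² / ||u'||_L² = sqrt(3)/6.
Sharp Poincaré constant on H^1_0(0, 1) is C_P = L/π = 1/π, achieved by sin(π·x).
A polynomial bump cannot attain the sharp Poincaré constant (only the first sine eigenfunction does), so the ratio is strictly less than C_P, consistent with ||u||_L² ≤ C_P ||u'||_L².


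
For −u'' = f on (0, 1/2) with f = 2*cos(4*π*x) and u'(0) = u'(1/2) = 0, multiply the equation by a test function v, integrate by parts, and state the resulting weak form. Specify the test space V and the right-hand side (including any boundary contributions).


V = H^1(0, 1/2) (no boundary constraint on v; u is determined up to an additive constant); weak form: ∫_0^1/2 u'v' dx = ∫_0^1/2 (2*cos(4*π*x)) v dx for all v ∈ V.

Multiply both sides by a test function v and integrate from 0 to 1/2:
  ∫_0^1/2 −u''(x) v(x) dx = ∫_0^1/2 f(x) v(x) dx.
Integrate the LHS by parts once:
  ∫_0^1/2 −u'' v dx = −[u'(x) v(x)]_0^1/2 + ∫_0^1/2 u'(x) v'(x) dx.
Thus ∫_0^1/2 u'(x) v'(x) dx = ∫_0^1/2 f(x) v(x) dx + [u'(x) v(x)]_0^1/2.
Choose V so that boundary terms are either known or forced to vanish.
u has homogeneous Neumann: u'(0) = u'(1/2) = 0. So [u' v]_0^1/2 = 0·v(1/2) − 0·v(0) = 0 for any v; take V = H^1(0, 1/2).
Weak formulation: find u (satisfying any essential BC) such that ∫_0^1/2 u'(x) v'(x) dx = ∫_0^1/2 f v dx for all v ∈ V (homogeneous Neumann, so boundary terms vanish).
Substituting f(x) = 2*cos(4*π*x), the right-hand side is ∫_0^1/2 (2*cos(4*π*x)) v dx.
Compatibility check (pure Neumann): taking v ≡ 1 ∈ V gives 0 = ∫_0^1/2 f dx + (0) − (0), i.e. ∫_0^1/2 f dx must equal u'(0) − u'(1/2) = 0. Indeed ∫_0^1/2 (2*cos(4*π*x)) dx = 0, so the data are compatible. The solution is then unique only up to an additive constant (fix it e.g. by requiring ∫_0^1/2 u dx = 0).


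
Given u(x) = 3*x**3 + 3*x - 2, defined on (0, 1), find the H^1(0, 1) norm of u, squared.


||u||_{H^1}^2 = 1613/35

The H^1 norm (squared) on an interval (0, L) is
  ||u||_{H^1}^2 = ∫_0^L u(x)^2 dx + ∫_0^L u'(x)^2 dx.
Compute u'(x) = 9*x**2 + 3.
Then u(x)^2 = 9*x**6 + 18*x**4 - 12*x**3 + 9*x**2 - 12*x + 4 and u'(x)^2 = 81*x**4 + 54*x**2 + 9.
Integrate each monomial from 0 to 1 using ∫_0^1 c·x^n dx = c·1^(n+1)/(n+1):
  ∫_0^1 u(x)^2 dx = ∫_0^1 (9*x^6 + 18*x^4 - 12*x^3 + 9*x^2 - 12*x + 4) dx. Term by term:
    ∫_0^1 9*x^6 dx = 9/7;  ∫_0^1 18*x^4 dx = 18/5;  ∫_0^1 -12*x^3 dx = -3;
    ∫_0^1 9*x^2 dx = 3;  ∫_0^1 -12*x dx = -6;  ∫_0^1 4 dx = 4.
  Sum: 9/7 + 18/5 − 3 + 3 − 6 + 4 = 101/35.
  ∫_0^1 u'(x)^2 dx = ∫_0^1 (81*x^4 + 54*x^2 + 9) dx. Term by term:
    ∫_0^1 81*x^4 dx = 81/5;  ∫_0^1 54*x^2 dx = 18;  ∫_0^1 9 dx = 9.
  Sum: 81/5 + 18 + 9 = 216/5.
Adding: ||u||_{H^1}^2 = 101/35 + 216/5 = 1613/35.


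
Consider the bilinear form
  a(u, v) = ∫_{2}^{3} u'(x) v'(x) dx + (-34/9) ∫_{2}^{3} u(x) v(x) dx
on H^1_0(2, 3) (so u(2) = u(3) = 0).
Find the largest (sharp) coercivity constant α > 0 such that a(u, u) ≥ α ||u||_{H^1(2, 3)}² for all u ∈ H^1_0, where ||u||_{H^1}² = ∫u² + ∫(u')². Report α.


α = (-34/9 + π^2)/(1 + π^2)

Coercivity of a(·,·) on H^1_0(2, 3) means a(u, u) ≥ α ||u||_{H^1}² for every u ∈ H^1_0.
The interval has length L = 1, and Poincaré/coercivity depend only on L. Here a(u, u) = ∫(u')² + (-34/9)·∫u².
Here c = -34/9 < 0 with |c| < (π/L)² = π^2, so coercivity still holds. The condition a(u,u) ≥ α||u||_{H^1}² reads (1−α)∫(u')² ≥ (α−c)∫u². Any admissible α is ≤ 1 (rapidly oscillating u have ∫u²/∫(u')² → 0), and α = 1 would force 0 ≥ (1−c)∫u², impossible since c < 1; so 1−α > 0. By the sharp Poincaré inequality on H^1_0 of an interval of length L, ∫(u')² ≥ (π/L)²∫u² with equality for the first sine mode sin(π(x−x₀)/L) (x₀ the left endpoint), so the inequality holds for all u iff (1−α)(π/L)² ≥ α − c, i.e. α ≤ ((π/L)² + c)/((π/L)² + 1) = (1 + c(L/π)²)/(1 + (L/π)²). (Direct route, valid since c ≤ 0: Poincaré gives c∫u² ≥ c(L/π)²∫(u')², so a(u,u) ≥ (1 + c(L/π)²)∫(u')², while ||u||_{H^1}² ≤ (1 + (L/π)²)∫(u')²; dividing yields the same α.) With (π/L)² = π^2 and c = -34/9, the largest admissible constant is α = ((π/L)² + c)/((π/L)² + 1).
Simplifying, α = (-34/9 + π^2)/(1 + π^2).


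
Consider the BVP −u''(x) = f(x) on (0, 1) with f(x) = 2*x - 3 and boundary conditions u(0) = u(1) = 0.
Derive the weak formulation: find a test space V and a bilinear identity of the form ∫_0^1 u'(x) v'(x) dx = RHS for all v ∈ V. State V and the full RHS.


V = H^1_0(0, 1) (so v(0) = v(1) = 0); weak form: ∫_0^1 u'v' dx = ∫_0^1 (2*x - 3) v dx for all v ∈ V.

Multiply both sides by a test function v and integrate from 0 to 1:
  ∫_0^1 −u''(x) v(x) dx = ∫_0^1 f(x) v(x) dx.
Integrate the LHS by parts once:
  ∫_0^1 −u'' v dx = −[u'(x) v(x)]_0^1 + ∫_0^1 u'(x) v'(x) dx.
Thus ∫_0^1 u'(x) v'(x) dx = ∫_0^1 f(x) v(x) dx + [u'(x) v(x)]_0^1.
Choose V so that boundary terms are either known or forced to vanish.
u is Dirichlet: u(0) = u(1) = 0. Let V = H^1_0(0, 1); then v(0) = v(1) = 0, and [u' v]_0^1 = 0.
Weak formulation: find u (satisfying any essential BC) such that ∫_0^1 u'(x) v'(x) dx = ∫_0^1 f v dx for all v ∈ V.
Substituting f(x) = 2*x - 3, the right-hand side is ∫_0^1 (2*x - 3) v dx.
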